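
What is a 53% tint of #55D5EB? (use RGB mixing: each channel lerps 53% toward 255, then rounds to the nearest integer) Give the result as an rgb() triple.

rgb(175, 235, 246)

#55D5EB is rgb(85, 213, 235).
Per channel, c → c + 0.53(255 − c):
  R: 85 + 90.1 = 175.1 → 175
  G: 213 + 22.26 = 235.26 → 235
  B: 235 + 0.53×(255−235) = 235 + 10.6 = 245.6 → 246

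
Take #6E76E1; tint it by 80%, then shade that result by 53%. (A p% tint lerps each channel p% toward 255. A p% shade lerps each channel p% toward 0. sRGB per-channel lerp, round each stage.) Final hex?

#6A6B75

#6E76E1 is rgb(110, 118, 225).
Per channel, c → c + 0.8(255 − c):
  R: 110 + 0.8×(255−110) = 110 + 116 = 226 → 226
  G: 118 + 0.8×(255−118) = 118 + 109.6 = 227.6 → 228
  B: 225 + 24 = 249 → 249
After the tint: rgb(226, 228, 249) = #E2E4F9.
A 53% shade moves each channel 53% toward 0:
  R: 226 − 119.78 = 106.22 → 106
  G: 228 − 120.84 = 107.16 → 107
  B: 249 − 131.97 = 117.03 → 117
rgb(106, 107, 117) = #6A6B75.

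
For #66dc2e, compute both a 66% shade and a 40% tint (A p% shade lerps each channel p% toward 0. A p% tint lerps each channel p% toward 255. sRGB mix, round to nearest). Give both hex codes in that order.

#66dc2e is rgb(102, 220, 46).
66% shade:
  R: 102 − 67.32 = 34.68 → 35
  G: 220 + 0.66×(0−220) = 220 − 145.2 = 74.8 → 75
  B: 46 + 0.66×(0−46) = 46 − 30.36 = 15.64 → 16
  → #234b10
40% tint:
  R: 102 + 61.2 = 163.2 → 163
  G: 220 + 0.4×(255−220) = 220 + 14 = 234 → 234
  B: 46 + 83.6 = 129.6 → 130
  → #a3ea82

#234b10, #a3ea82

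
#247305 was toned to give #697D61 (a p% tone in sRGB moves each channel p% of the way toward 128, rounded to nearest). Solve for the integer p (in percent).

#247305 is rgb(36, 115, 5); #697D61 is rgb(105, 125, 97).
On the B channel (widest range): 97 ≈ 5 + (p/100)(128 − 5), so p ≈ 100×(97 − 5)/(128 − 5) = 9200/123 = 74.80.
p = 75 reproduces all three channels after rounding.

75%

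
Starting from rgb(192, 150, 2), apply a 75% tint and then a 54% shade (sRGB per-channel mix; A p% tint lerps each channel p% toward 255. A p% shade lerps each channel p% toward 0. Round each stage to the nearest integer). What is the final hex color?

#6e6958

Per channel, c → c + 0.75(255 − c):
  R: 192 + 47.25 = 239.25 → 239
  G: 150 + 78.75 = 228.75 → 229
  B: 2 + 0.75×(255−2) = 2 + 189.75 = 191.75 → 192
After the tint: rgb(239, 229, 192) = #efe5c0.
Per channel, c → c + 0.54(0 − c):
  R: 239 − 129.06 = 109.94 → 110
  G: 229 + 0.54×(0−229) = 229 − 123.66 = 105.34 → 105
  B: 192 + 0.54×(0−192) = 192 − 103.68 = 88.32 → 88
rgb(110, 105, 88) = #6e6958.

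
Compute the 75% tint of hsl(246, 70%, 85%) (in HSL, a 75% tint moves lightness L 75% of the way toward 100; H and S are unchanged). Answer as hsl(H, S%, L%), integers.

L moves 75% from 85 toward 100: 85 + 11.25 = 96.25 → 96.
H and S are unchanged.

hsl(246, 70%, 96%)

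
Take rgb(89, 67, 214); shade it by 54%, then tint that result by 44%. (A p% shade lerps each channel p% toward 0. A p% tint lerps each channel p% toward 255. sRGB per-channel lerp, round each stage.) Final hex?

Lerp each channel 54% toward 0:
  R: 89 − 48.06 = 40.94 → 41
  G: 67 − 36.18 = 30.82 → 31
  B: 214 + 0.54×(0−214) = 214 − 115.56 = 98.44 → 98
After the shade: rgb(41, 31, 98) = #291F62.
Lerp each channel 44% toward 255:
  R: 41 + 94.16 = 135.16 → 135
  G: 31 + 0.44×(255−31) = 31 + 98.56 = 129.56 → 130
  B: 98 + 69.08 = 167.08 → 167
rgb(135, 130, 167) = #8782A7.

#8782A7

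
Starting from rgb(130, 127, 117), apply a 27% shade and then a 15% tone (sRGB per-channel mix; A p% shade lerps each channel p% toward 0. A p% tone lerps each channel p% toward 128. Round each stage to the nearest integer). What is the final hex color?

A 27% shade moves each channel 27% toward 0:
  R: 130 − 35.1 = 94.9 → 95
  G: 127 + 0.27×(0−127) = 127 − 34.29 = 92.71 → 93
  B: 117 + 0.27×(0−117) = 117 − 31.59 = 85.41 → 85
After the shade: rgb(95, 93, 85) = #5F5D55.
A 15% tone moves each channel 15% toward 128:
  R: 95 + 4.95 = 99.95 → 100
  G: 93 + 0.15×(128−93) = 93 + 5.25 = 98.25 → 98
  B: 85 + 0.15×(128−85) = 85 + 6.45 = 91.45 → 91
rgb(100, 98, 91) = #64625B.

#64625B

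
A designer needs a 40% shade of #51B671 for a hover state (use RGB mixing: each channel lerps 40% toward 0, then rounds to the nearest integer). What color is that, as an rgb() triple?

rgb(49, 109, 68)

#51B671 is rgb(81, 182, 113).
Per channel, c → c + 0.4(0 − c):
  R: 81 − 32.4 = 48.6 → 49
  G: 182 + 0.4×(0−182) = 182 − 72.8 = 109.2 → 109
  B: 113 − 45.2 = 67.8 → 68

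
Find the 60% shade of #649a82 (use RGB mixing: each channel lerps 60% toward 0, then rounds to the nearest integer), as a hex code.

#649a82 is rgb(100, 154, 130).
A 60% shade moves each channel 60% toward 0:
  R: 100 + 0.6×(0−100) = 100 − 60 = 40 → 40
  G: 154 + 0.6×(0−154) = 154 − 92.4 = 61.6 → 62
  B: 130 + 0.6×(0−130) = 130 − 78 = 52 → 52
rgb(40, 62, 52) = #283e34.

#283e34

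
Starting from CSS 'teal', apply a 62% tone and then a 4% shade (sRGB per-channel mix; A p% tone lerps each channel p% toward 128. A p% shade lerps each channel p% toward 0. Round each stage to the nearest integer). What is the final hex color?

CSS teal is rgb(0, 128, 128).
Lerp each channel 62% toward 128:
  R: 0 + 79.36 = 79.36 → 79
  G: 128 + 0.62×(128−128) = 128 + 0 = 128 → 128
  B: 128 + 0.62×(128−128) = 128 + 0 = 128 → 128
After the tone: rgb(79, 128, 128) = #4F8080.
Lerp each channel 4% toward 0:
  R: 79 + 0.04×(0−79) = 79 − 3.16 = 75.84 → 76
  G: 128 − 5.12 = 122.88 → 123
  B: 128 + 0.04×(0−128) = 128 − 5.12 = 122.88 → 123
rgb(76, 123, 123) = #4C7B7B.

#4C7B7B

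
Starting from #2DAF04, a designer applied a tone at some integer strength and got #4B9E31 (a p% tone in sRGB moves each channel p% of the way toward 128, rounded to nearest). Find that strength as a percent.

#2DAF04 is rgb(45, 175, 4); #4B9E31 is rgb(75, 158, 49).
On the B channel (widest range): 49 ≈ 4 + (p/100)(128 − 4), so p ≈ 100×(49 − 4)/(128 − 4) = 4500/124 = 36.29.
p = 36 reproduces all three channels after rounding.

36%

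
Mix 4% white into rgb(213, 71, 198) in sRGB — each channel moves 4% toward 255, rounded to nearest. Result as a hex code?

Lerp each channel 4% toward 255:
  R: 213 + 1.68 = 214.68 → 215
  G: 71 + 0.04×(255−71) = 71 + 7.36 = 78.36 → 78
  B: 198 + 0.04×(255−198) = 198 + 2.28 = 200.28 → 200
rgb(215, 78, 200) = #D74EC8.

#D74EC8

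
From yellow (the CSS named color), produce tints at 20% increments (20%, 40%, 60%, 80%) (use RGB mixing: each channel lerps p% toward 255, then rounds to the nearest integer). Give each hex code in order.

#ffff33, #ffff66, #ffff99, #ffffcc

CSS yellow is rgb(255, 255, 0).
20%: (255→255, 255→255, 0 + 51 = 51→51) → #ffff33
40%: (255→255, 255→255, 0 + 102 = 102→102) → #ffff66
60%: (255→255, 255→255, 0 + 153 = 153→153) → #ffff99
80%: (255→255, 255→255, 0 + 204 = 204→204) → #ffffcc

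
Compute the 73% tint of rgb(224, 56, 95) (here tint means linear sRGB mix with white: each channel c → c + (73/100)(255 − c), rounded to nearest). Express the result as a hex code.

#F7C9D4

A 73% tint moves each channel 73% toward 255:
  R: 224 + 0.73×(255−224) = 224 + 22.63 = 246.63 → 247
  G: 56 + 0.73×(255−56) = 56 + 145.27 = 201.27 → 201
  B: 95 + 0.73×(255−95) = 95 + 116.8 = 211.8 → 212
rgb(247, 201, 212) = #F7C9D4.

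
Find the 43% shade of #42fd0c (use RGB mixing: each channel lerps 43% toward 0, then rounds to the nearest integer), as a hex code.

#269007

#42fd0c is rgb(66, 253, 12).
A 43% shade moves each channel 43% toward 0:
  R: 66 − 28.38 = 37.62 → 38
  G: 253 + 0.43×(0−253) = 253 − 108.79 = 144.21 → 144
  B: 12 − 5.16 = 6.84 → 7
rgb(38, 144, 7) = #269007.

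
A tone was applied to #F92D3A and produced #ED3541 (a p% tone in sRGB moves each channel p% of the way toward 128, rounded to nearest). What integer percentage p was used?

10%

#F92D3A is rgb(249, 45, 58); #ED3541 is rgb(237, 53, 65).
On the R channel (widest range): 237 ≈ 249 + (p/100)(128 − 249), so p ≈ 100×(237 − 249)/(128 − 249) = -1200/-121 = 9.92.
p = 10 reproduces all three channels after rounding.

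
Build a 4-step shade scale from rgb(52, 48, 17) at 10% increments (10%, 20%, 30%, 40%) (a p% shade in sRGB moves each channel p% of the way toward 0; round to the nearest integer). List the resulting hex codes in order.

#2f2b0f, #2a260e, #24220c, #1f1d0a

10%: (52 − 5.2 = 46.8→47, 48 − 4.8 = 43.2→43, 17 − 1.7 = 15.3→15) → #2f2b0f
20%: (52 − 10.4 = 41.6→42, 48 − 9.6 = 38.4→38, 17 − 3.4 = 13.6→14) → #2a260e
30%: (52 − 15.6 = 36.4→36, 48 − 14.4 = 33.6→34, 17 − 5.1 = 11.9→12) → #24220c
40%: (52 − 20.8 = 31.2→31, 48 − 19.2 = 28.8→29, 17 − 6.8 = 10.2→10) → #1f1d0a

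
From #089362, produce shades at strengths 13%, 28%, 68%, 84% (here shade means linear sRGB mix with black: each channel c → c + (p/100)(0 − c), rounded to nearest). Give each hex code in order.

#078055, #066A47, #032F1F, #011810

#089362 is rgb(8, 147, 98).
13%: (8 − 1.04 = 6.96→7, 147 − 19.11 = 127.89→128, 98 − 12.74 = 85.26→85) → #078055
28%: (8 − 2.24 = 5.76→6, 147 − 41.16 = 105.84→106, 98 − 27.44 = 70.56→71) → #066A47
68%: (8 − 5.44 = 2.56→3, 147 − 99.96 = 47.04→47, 98 − 66.64 = 31.36→31) → #032F1F
84%: (8 − 6.72 = 1.28→1, 147 − 123.48 = 23.52→24, 98 − 82.32 = 15.68→16) → #011810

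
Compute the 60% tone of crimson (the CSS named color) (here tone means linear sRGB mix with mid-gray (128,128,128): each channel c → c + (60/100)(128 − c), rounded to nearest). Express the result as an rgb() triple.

rgb(165, 85, 101)

CSS crimson is rgb(220, 20, 60).
Lerp each channel 60% toward 128:
  R: 220 + 0.6×(128−220) = 220 − 55.2 = 164.8 → 165
  G: 20 + 64.8 = 84.8 → 85
  B: 60 + 0.6×(128−60) = 60 + 40.8 = 100.8 → 101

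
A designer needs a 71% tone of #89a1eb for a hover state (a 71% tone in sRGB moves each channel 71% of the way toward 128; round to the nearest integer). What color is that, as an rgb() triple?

rgb(131, 138, 159)

#89a1eb is rgb(137, 161, 235).
Per channel, c → c + 0.71(128 − c):
  R: 137 + 0.71×(128−137) = 137 − 6.39 = 130.61 → 131
  G: 161 + 0.71×(128−161) = 161 − 23.43 = 137.57 → 138
  B: 235 + 0.71×(128−235) = 235 − 75.97 = 159.03 → 159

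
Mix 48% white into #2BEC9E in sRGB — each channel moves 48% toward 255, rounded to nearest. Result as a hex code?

#2BEC9E is rgb(43, 236, 158).
A 48% tint moves each channel 48% toward 255:
  R: 43 + 0.48×(255−43) = 43 + 101.76 = 144.76 → 145
  G: 236 + 9.12 = 245.12 → 245
  B: 158 + 46.56 = 204.56 → 205
rgb(145, 245, 205) = #91F5CD.

#91F5CD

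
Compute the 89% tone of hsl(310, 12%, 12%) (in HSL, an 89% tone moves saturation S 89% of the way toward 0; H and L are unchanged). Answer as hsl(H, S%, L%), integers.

hsl(310, 1%, 12%)

S moves 89% from 12 toward 0: 12 − 10.68 = 1.32 → 1.
H and L are unchanged.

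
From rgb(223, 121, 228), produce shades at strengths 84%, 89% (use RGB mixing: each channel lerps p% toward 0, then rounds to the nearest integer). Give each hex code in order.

84%: (223 − 187.32 = 35.68→36, 121 − 101.64 = 19.36→19, 228 − 191.52 = 36.48→36) → #241324
89%: (223 − 198.47 = 24.53→25, 121 − 107.69 = 13.31→13, 228 − 202.92 = 25.08→25) → #190d19

#241324, #190d19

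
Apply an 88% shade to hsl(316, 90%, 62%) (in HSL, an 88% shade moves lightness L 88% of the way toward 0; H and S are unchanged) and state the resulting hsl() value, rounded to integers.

L moves 88% from 62 toward 0: 62 − 54.56 = 7.44 → 7.
H and S are unchanged.

hsl(316, 90%, 7%)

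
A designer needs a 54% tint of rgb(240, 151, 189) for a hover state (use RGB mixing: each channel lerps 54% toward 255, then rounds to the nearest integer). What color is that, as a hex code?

#f8cfe1

A 54% tint moves each channel 54% toward 255:
  R: 240 + 8.1 = 248.1 → 248
  G: 151 + 0.54×(255−151) = 151 + 56.16 = 207.16 → 207
  B: 189 + 35.64 = 224.64 → 225
rgb(248, 207, 225) = #f8cfe1.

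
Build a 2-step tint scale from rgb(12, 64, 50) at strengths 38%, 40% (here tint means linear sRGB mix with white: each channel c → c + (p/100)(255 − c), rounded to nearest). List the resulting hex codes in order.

38%: (12 + 92.34 = 104.34→104, 64 + 72.58 = 136.58→137, 50 + 77.9 = 127.9→128) → #688980
40%: (12 + 97.2 = 109.2→109, 64 + 76.4 = 140.4→140, 50 + 82 = 132→132) → #6d8c84

#688980, #6d8c84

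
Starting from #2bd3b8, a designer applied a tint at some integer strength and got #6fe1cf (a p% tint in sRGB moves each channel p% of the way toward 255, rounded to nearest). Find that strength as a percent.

#2bd3b8 is rgb(43, 211, 184); #6fe1cf is rgb(111, 225, 207).
On the R channel (widest range): 111 ≈ 43 + (p/100)(255 − 43), so p ≈ 100×(111 − 43)/(255 − 43) = 6800/212 = 32.08.
p = 32 reproduces all three channels after rounding.

32%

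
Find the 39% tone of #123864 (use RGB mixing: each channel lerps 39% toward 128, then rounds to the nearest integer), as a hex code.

#3d546f

#123864 is rgb(18, 56, 100).
Per channel, c → c + 0.39(128 − c):
  R: 18 + 0.39×(128−18) = 18 + 42.9 = 60.9 → 61
  G: 56 + 0.39×(128−56) = 56 + 28.08 = 84.08 → 84
  B: 100 + 10.92 = 110.92 → 111
rgb(61, 84, 111) = #3d546f.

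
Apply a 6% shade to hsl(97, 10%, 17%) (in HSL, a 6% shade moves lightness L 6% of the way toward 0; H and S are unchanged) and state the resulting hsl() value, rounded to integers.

L moves 6% from 17 toward 0: 17 − 1.02 = 15.98 → 16.
H and S are unchanged.

hsl(97, 10%, 16%)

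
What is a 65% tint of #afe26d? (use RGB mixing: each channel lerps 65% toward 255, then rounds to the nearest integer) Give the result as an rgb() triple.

#afe26d is rgb(175, 226, 109).
Lerp each channel 65% toward 255:
  R: 175 + 52 = 227 → 227
  G: 226 + 0.65×(255−226) = 226 + 18.85 = 244.85 → 245
  B: 109 + 94.9 = 203.9 → 204

rgb(227, 245, 204)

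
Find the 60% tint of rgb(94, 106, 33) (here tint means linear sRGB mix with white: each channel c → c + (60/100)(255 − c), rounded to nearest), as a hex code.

#bfc3a6

A 60% tint moves each channel 60% toward 255:
  R: 94 + 0.6×(255−94) = 94 + 96.6 = 190.6 → 191
  G: 106 + 89.4 = 195.4 → 195
  B: 33 + 133.2 = 166.2 → 166
rgb(191, 195, 166) = #bfc3a6.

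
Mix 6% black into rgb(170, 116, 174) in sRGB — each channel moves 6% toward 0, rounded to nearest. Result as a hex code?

Lerp each channel 6% toward 0:
  R: 170 + 0.06×(0−170) = 170 − 10.2 = 159.8 → 160
  G: 116 + 0.06×(0−116) = 116 − 6.96 = 109.04 → 109
  B: 174 − 10.44 = 163.56 → 164
rgb(160, 109, 164) = #A06DA4.

#A06DA4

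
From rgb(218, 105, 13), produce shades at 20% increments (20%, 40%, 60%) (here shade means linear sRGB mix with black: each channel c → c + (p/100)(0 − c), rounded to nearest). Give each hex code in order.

20%: (218 − 43.6 = 174.4→174, 105 − 21 = 84→84, 13 − 2.6 = 10.4→10) → #AE540A
40%: (218 − 87.2 = 130.8→131, 105 − 42 = 63→63, 13 − 5.2 = 7.8→8) → #833F08
60%: (218 − 130.8 = 87.2→87, 105 − 63 = 42→42, 13 − 7.8 = 5.2→5) → #572A05

#AE540A, #833F08, #572A05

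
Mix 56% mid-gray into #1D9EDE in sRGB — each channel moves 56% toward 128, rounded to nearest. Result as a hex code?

#548DA9

#1D9EDE is rgb(29, 158, 222).
Per channel, c → c + 0.56(128 − c):
  R: 29 + 0.56×(128−29) = 29 + 55.44 = 84.44 → 84
  G: 158 + 0.56×(128−158) = 158 − 16.8 = 141.2 → 141
  B: 222 + 0.56×(128−222) = 222 − 52.64 = 169.36 → 169
rgb(84, 141, 169) = #548DA9.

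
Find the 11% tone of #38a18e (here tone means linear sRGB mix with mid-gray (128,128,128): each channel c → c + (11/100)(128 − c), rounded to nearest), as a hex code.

#409d8c

#38a18e is rgb(56, 161, 142).
Lerp each channel 11% toward 128:
  R: 56 + 0.11×(128−56) = 56 + 7.92 = 63.92 → 64
  G: 161 − 3.63 = 157.37 → 157
  B: 142 + 0.11×(128−142) = 142 − 1.54 = 140.46 → 140
rgb(64, 157, 140) = #409d8c.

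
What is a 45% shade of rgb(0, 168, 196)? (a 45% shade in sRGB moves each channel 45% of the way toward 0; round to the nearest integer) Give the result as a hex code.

A 45% shade moves each channel 45% toward 0:
  R: 0 + 0 = 0 → 0
  G: 168 + 0.45×(0−168) = 168 − 75.6 = 92.4 → 92
  B: 196 + 0.45×(0−196) = 196 − 88.2 = 107.8 → 108
rgb(0, 92, 108) = #005c6c.

#005c6c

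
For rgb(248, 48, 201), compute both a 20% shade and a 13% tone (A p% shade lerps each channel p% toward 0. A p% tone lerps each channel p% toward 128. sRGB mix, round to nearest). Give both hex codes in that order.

#c626a1, #e83ac0

20% shade:
  R: 248 − 49.6 = 198.4 → 198
  G: 48 + 0.2×(0−48) = 48 − 9.6 = 38.4 → 38
  B: 201 + 0.2×(0−201) = 201 − 40.2 = 160.8 → 161
  → #c626a1
13% tone:
  R: 248 − 15.6 = 232.4 → 232
  G: 48 + 0.13×(128−48) = 48 + 10.4 = 58.4 → 58
  B: 201 + 0.13×(128−201) = 201 − 9.49 = 191.51 → 192
  → #e83ac0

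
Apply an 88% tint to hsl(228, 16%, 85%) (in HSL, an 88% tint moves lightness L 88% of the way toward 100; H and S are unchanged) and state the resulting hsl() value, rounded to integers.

hsl(228, 16%, 98%)

L moves 88% from 85 toward 100: 85 + 13.2 = 98.2 → 98.
H and S are unchanged.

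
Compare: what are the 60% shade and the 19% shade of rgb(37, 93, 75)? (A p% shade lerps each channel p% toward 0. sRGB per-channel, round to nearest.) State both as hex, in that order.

#0f251e, #1e4b3d

60% shade:
  R: 37 + 0.6×(0−37) = 37 − 22.2 = 14.8 → 15
  G: 93 + 0.6×(0−93) = 93 − 55.8 = 37.2 → 37
  B: 75 + 0.6×(0−75) = 75 − 45 = 30 → 30
  → #0f251e
19% shade:
  R: 37 − 7.03 = 29.97 → 30
  G: 93 − 17.67 = 75.33 → 75
  B: 75 + 0.19×(0−75) = 75 − 14.25 = 60.75 → 61
  → #1e4b3d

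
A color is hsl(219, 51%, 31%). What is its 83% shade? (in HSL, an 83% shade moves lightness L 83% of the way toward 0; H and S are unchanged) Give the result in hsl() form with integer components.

L moves 83% from 31 toward 0: 31 − 25.73 = 5.27 → 5.
H and S are unchanged.

hsl(219, 51%, 5%)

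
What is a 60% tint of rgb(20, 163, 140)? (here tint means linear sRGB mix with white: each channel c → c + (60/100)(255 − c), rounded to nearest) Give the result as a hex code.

#a1dad1

Lerp each channel 60% toward 255:
  R: 20 + 0.6×(255−20) = 20 + 141 = 161 → 161
  G: 163 + 0.6×(255−163) = 163 + 55.2 = 218.2 → 218
  B: 140 + 69 = 209 → 209
rgb(161, 218, 209) = #a1dad1.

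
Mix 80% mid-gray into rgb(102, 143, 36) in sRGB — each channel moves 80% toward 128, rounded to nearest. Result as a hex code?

#7B836E

Lerp each channel 80% toward 128:
  R: 102 + 20.8 = 122.8 → 123
  G: 143 + 0.8×(128−143) = 143 − 12 = 131 → 131
  B: 36 + 0.8×(128−36) = 36 + 73.6 = 109.6 → 110
rgb(123, 131, 110) = #7B836E.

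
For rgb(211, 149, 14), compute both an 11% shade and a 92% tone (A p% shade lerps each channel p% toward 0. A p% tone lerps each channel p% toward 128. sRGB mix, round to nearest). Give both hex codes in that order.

#BC850C, #878277

11% shade:
  R: 211 − 23.21 = 187.79 → 188
  G: 149 + 0.11×(0−149) = 149 − 16.39 = 132.61 → 133
  B: 14 + 0.11×(0−14) = 14 − 1.54 = 12.46 → 12
  → #BC850C
92% tone:
  R: 211 − 76.36 = 134.64 → 135
  G: 149 − 19.32 = 129.68 → 130
  B: 14 + 104.88 = 118.88 → 119
  → #878277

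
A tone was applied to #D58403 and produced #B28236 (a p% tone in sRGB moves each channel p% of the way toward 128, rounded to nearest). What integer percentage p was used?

41%

#D58403 is rgb(213, 132, 3); #B28236 is rgb(178, 130, 54).
On the B channel (widest range): 54 ≈ 3 + (p/100)(128 − 3), so p ≈ 100×(54 − 3)/(128 − 3) = 5100/125 = 40.80.
p = 41 reproduces all three channels after rounding.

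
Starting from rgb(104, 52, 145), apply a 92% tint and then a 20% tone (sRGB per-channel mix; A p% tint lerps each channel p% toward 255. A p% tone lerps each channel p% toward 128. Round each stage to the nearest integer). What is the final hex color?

#DCD9DE

Per channel, c → c + 0.92(255 − c):
  R: 104 + 138.92 = 242.92 → 243
  G: 52 + 0.92×(255−52) = 52 + 186.76 = 238.76 → 239
  B: 145 + 0.92×(255−145) = 145 + 101.2 = 246.2 → 246
After the tint: rgb(243, 239, 246) = #F3EFF6.
Per channel, c → c + 0.2(128 − c):
  R: 243 + 0.2×(128−243) = 243 − 23 = 220 → 220
  G: 239 + 0.2×(128−239) = 239 − 22.2 = 216.8 → 217
  B: 246 − 23.6 = 222.4 → 222
rgb(220, 217, 222) = #DCD9DE.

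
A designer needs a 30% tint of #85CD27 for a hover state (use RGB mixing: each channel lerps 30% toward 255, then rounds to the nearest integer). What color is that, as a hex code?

#AADC68

#85CD27 is rgb(133, 205, 39).
A 30% tint moves each channel 30% toward 255:
  R: 133 + 0.3×(255−133) = 133 + 36.6 = 169.6 → 170
  G: 205 + 0.3×(255−205) = 205 + 15 = 220 → 220
  B: 39 + 0.3×(255−39) = 39 + 64.8 = 103.8 → 104
rgb(170, 220, 104) = #AADC68.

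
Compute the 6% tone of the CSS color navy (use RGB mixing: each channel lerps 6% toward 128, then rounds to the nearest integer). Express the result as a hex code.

#080880

CSS navy is rgb(0, 0, 128).
A 6% tone moves each channel 6% toward 128:
  R: 0 + 7.68 = 7.68 → 8
  G: 0 + 0.06×(128−0) = 0 + 7.68 = 7.68 → 8
  B: 128 + 0 = 128 → 128
rgb(8, 8, 128) = #080880.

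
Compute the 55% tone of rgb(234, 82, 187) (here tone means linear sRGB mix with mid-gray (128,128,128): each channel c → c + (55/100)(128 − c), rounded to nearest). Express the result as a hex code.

#b06b9b

Per channel, c → c + 0.55(128 − c):
  R: 234 + 0.55×(128−234) = 234 − 58.3 = 175.7 → 176
  G: 82 + 0.55×(128−82) = 82 + 25.3 = 107.3 → 107
  B: 187 − 32.45 = 154.55 → 155
rgb(176, 107, 155) = #b06b9b.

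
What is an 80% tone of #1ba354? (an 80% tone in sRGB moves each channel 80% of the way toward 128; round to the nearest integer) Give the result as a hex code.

#6c8777

#1ba354 is rgb(27, 163, 84).
Per channel, c → c + 0.8(128 − c):
  R: 27 + 80.8 = 107.8 → 108
  G: 163 − 28 = 135 → 135
  B: 84 + 0.8×(128−84) = 84 + 35.2 = 119.2 → 119
rgb(108, 135, 119) = #6c8777.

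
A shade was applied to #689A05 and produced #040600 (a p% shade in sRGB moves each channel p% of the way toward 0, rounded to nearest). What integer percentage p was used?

96%

#689A05 is rgb(104, 154, 5); #040600 is rgb(4, 6, 0).
On the G channel (widest range): 6 ≈ 154 + (p/100)(0 − 154), so p ≈ 100×(6 − 154)/(0 − 154) = -14800/-154 = 96.10.
p = 96 reproduces all three channels after rounding.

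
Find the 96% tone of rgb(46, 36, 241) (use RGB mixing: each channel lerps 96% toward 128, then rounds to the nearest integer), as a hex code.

Per channel, c → c + 0.96(128 − c):
  R: 46 + 78.72 = 124.72 → 125
  G: 36 + 0.96×(128−36) = 36 + 88.32 = 124.32 → 124
  B: 241 − 108.48 = 132.52 → 133
rgb(125, 124, 133) = #7D7C85.

#7D7C85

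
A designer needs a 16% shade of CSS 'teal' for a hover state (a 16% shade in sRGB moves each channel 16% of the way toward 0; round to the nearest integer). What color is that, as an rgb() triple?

CSS teal is rgb(0, 128, 128).
A 16% shade moves each channel 16% toward 0:
  R: 0 + 0.16×(0−0) = 0 + 0 = 0 → 0
  G: 128 + 0.16×(0−128) = 128 − 20.48 = 107.52 → 108
  B: 128 + 0.16×(0−128) = 128 − 20.48 = 107.52 → 108

rgb(0, 108, 108)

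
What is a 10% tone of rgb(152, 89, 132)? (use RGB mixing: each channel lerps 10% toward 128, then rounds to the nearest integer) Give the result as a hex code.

#965D84

A 10% tone moves each channel 10% toward 128:
  R: 152 − 2.4 = 149.6 → 150
  G: 89 + 0.1×(128−89) = 89 + 3.9 = 92.9 → 93
  B: 132 − 0.4 = 131.6 → 132
rgb(150, 93, 132) = #965D84.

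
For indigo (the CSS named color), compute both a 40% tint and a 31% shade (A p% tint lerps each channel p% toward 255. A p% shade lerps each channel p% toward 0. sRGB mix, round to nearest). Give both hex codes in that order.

CSS indigo is rgb(75, 0, 130).
40% tint:
  R: 75 + 72 = 147 → 147
  G: 0 + 102 = 102 → 102
  B: 130 + 50 = 180 → 180
  → #9366B4
31% shade:
  R: 75 − 23.25 = 51.75 → 52
  G: 0 + 0.31×(0−0) = 0 + 0 = 0 → 0
  B: 130 − 40.3 = 89.7 → 90
  → #34005A

#9366B4, #34005A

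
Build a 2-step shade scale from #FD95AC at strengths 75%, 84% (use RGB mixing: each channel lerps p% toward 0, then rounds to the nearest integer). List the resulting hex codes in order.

#3F252B, #28181C

#FD95AC is rgb(253, 149, 172).
75%: (253 − 189.75 = 63.25→63, 149 − 111.75 = 37.25→37, 172 − 129 = 43→43) → #3F252B
84%: (253 − 212.52 = 40.48→40, 149 − 125.16 = 23.84→24, 172 − 144.48 = 27.52→28) → #28181C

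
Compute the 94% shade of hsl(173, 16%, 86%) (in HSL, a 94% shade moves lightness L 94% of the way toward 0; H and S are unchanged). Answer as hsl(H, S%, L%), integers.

hsl(173, 16%, 5%)

L moves 94% from 86 toward 0: 86 − 80.84 = 5.16 → 5.
H and S are unchanged.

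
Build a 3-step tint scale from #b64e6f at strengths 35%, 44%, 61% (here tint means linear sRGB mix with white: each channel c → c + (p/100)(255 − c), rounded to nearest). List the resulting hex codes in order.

#b64e6f is rgb(182, 78, 111).
35%: (182 + 25.55 = 207.55→208, 78 + 61.95 = 139.95→140, 111 + 50.4 = 161.4→161) → #d08ca1
44%: (182 + 32.12 = 214.12→214, 78 + 77.88 = 155.88→156, 111 + 63.36 = 174.36→174) → #d69cae
61%: (182 + 44.53 = 226.53→227, 78 + 107.97 = 185.97→186, 111 + 87.84 = 198.84→199) → #e3bac7

#d08ca1, #d69cae, #e3bac7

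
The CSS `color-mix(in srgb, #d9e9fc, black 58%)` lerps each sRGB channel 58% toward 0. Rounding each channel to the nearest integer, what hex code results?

#d9e9fc is rgb(217, 233, 252).
Per channel, c → c + 0.58(0 − c):
  R: 217 − 125.86 = 91.14 → 91
  G: 233 − 135.14 = 97.86 → 98
  B: 252 − 146.16 = 105.84 → 106
rgb(91, 98, 106) = #5b626a.

#5b626a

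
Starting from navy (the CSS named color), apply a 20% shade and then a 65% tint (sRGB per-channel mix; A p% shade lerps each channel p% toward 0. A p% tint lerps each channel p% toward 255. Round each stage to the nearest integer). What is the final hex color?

#a6a6c9

CSS navy is rgb(0, 0, 128).
A 20% shade moves each channel 20% toward 0:
  R: 0 + 0.2×(0−0) = 0 + 0 = 0 → 0
  G: 0 + 0.2×(0−0) = 0 + 0 = 0 → 0
  B: 128 + 0.2×(0−128) = 128 − 25.6 = 102.4 → 102
After the shade: rgb(0, 0, 102) = #000066.
Per channel, c → c + 0.65(255 − c):
  R: 0 + 0.65×(255−0) = 0 + 165.75 = 165.75 → 166
  G: 0 + 0.65×(255−0) = 0 + 165.75 = 165.75 → 166
  B: 102 + 99.45 = 201.45 → 201
rgb(166, 166, 201) = #a6a6c9.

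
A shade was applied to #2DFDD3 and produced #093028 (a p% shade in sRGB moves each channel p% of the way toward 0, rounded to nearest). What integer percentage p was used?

81%

#2DFDD3 is rgb(45, 253, 211); #093028 is rgb(9, 48, 40).
On the G channel (widest range): 48 ≈ 253 + (p/100)(0 − 253), so p ≈ 100×(48 − 253)/(0 − 253) = -20500/-253 = 81.03.
p = 81 reproduces all three channels after rounding.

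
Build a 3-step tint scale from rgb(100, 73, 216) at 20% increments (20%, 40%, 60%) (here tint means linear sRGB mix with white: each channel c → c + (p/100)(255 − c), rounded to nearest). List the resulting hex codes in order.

#836DE0, #A292E8, #C1B6EF

20%: (100 + 31 = 131→131, 73 + 36.4 = 109.4→109, 216 + 7.8 = 223.8→224) → #836DE0
40%: (100 + 62 = 162→162, 73 + 72.8 = 145.8→146, 216 + 15.6 = 231.6→232) → #A292E8
60%: (100 + 93 = 193→193, 73 + 109.2 = 182.2→182, 216 + 23.4 = 239.4→239) → #C1B6EF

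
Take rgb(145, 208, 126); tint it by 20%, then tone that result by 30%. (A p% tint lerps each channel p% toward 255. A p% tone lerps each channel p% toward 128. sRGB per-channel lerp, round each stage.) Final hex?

#9BBE91

Lerp each channel 20% toward 255:
  R: 145 + 0.2×(255−145) = 145 + 22 = 167 → 167
  G: 208 + 9.4 = 217.4 → 217
  B: 126 + 0.2×(255−126) = 126 + 25.8 = 151.8 → 152
After the tint: rgb(167, 217, 152) = #A7D998.
Lerp each channel 30% toward 128:
  R: 167 − 11.7 = 155.3 → 155
  G: 217 − 26.7 = 190.3 → 190
  B: 152 − 7.2 = 144.8 → 145
rgb(155, 190, 145) = #9BBE91.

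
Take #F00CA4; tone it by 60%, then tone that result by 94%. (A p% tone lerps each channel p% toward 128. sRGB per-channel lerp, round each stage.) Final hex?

#837D81

#F00CA4 is rgb(240, 12, 164).
Per channel, c → c + 0.6(128 − c):
  R: 240 + 0.6×(128−240) = 240 − 67.2 = 172.8 → 173
  G: 12 + 0.6×(128−12) = 12 + 69.6 = 81.6 → 82
  B: 164 − 21.6 = 142.4 → 142
After the tone: rgb(173, 82, 142) = #AD528E.
Lerp each channel 94% toward 128:
  R: 173 − 42.3 = 130.7 → 131
  G: 82 + 0.94×(128−82) = 82 + 43.24 = 125.24 → 125
  B: 142 + 0.94×(128−142) = 142 − 13.16 = 128.84 → 129
rgb(131, 125, 129) = #837D81.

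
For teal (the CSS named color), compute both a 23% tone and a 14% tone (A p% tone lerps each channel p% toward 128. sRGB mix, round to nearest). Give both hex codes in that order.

#1D8080, #128080

CSS teal is rgb(0, 128, 128).
23% tone:
  R: 0 + 0.23×(128−0) = 0 + 29.44 = 29.44 → 29
  G: 128 + 0 = 128 → 128
  B: 128 + 0.23×(128−128) = 128 + 0 = 128 → 128
  → #1D8080
14% tone:
  R: 0 + 0.14×(128−0) = 0 + 17.92 = 17.92 → 18
  G: 128 + 0 = 128 → 128
  B: 128 + 0 = 128 → 128
  → #128080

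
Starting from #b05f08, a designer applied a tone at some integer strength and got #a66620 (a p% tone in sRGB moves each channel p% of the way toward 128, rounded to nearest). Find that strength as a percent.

20%

#b05f08 is rgb(176, 95, 8); #a66620 is rgb(166, 102, 32).
On the B channel (widest range): 32 ≈ 8 + (p/100)(128 − 8), so p ≈ 100×(32 − 8)/(128 − 8) = 2400/120 = 20.00.
p = 20 reproduces all three channels after rounding.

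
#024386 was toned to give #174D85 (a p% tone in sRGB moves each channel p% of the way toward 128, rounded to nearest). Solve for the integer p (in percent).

17%

#024386 is rgb(2, 67, 134); #174D85 is rgb(23, 77, 133).
On the R channel (widest range): 23 ≈ 2 + (p/100)(128 − 2), so p ≈ 100×(23 − 2)/(128 − 2) = 2100/126 = 16.67.
p = 17 reproduces all three channels after rounding.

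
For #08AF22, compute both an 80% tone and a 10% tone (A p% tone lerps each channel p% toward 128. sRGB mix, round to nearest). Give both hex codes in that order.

#08AF22 is rgb(8, 175, 34).
80% tone:
  R: 8 + 0.8×(128−8) = 8 + 96 = 104 → 104
  G: 175 + 0.8×(128−175) = 175 − 37.6 = 137.4 → 137
  B: 34 + 0.8×(128−34) = 34 + 75.2 = 109.2 → 109
  → #68896D
10% tone:
  R: 8 + 12 = 20 → 20
  G: 175 + 0.1×(128−175) = 175 − 4.7 = 170.3 → 170
  B: 34 + 0.1×(128−34) = 34 + 9.4 = 43.4 → 43
  → #14AA2B

#68896D, #14AA2B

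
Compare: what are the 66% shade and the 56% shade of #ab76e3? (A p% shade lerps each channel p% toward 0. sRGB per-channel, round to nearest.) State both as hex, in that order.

#3a284d, #4b3464

#ab76e3 is rgb(171, 118, 227).
66% shade:
  R: 171 − 112.86 = 58.14 → 58
  G: 118 + 0.66×(0−118) = 118 − 77.88 = 40.12 → 40
  B: 227 + 0.66×(0−227) = 227 − 149.82 = 77.18 → 77
  → #3a284d
56% shade:
  R: 171 + 0.56×(0−171) = 171 − 95.76 = 75.24 → 75
  G: 118 + 0.56×(0−118) = 118 − 66.08 = 51.92 → 52
  B: 227 + 0.56×(0−227) = 227 − 127.12 = 99.88 → 100
  → #4b3464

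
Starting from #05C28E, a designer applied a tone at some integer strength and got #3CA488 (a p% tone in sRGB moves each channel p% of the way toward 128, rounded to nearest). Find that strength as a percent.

45%

#05C28E is rgb(5, 194, 142); #3CA488 is rgb(60, 164, 136).
On the R channel (widest range): 60 ≈ 5 + (p/100)(128 − 5), so p ≈ 100×(60 − 5)/(128 − 5) = 5500/123 = 44.72.
p = 45 reproduces all three channels after rounding.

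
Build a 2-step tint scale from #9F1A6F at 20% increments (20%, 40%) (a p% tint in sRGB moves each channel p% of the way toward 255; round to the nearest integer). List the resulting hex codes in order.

#9F1A6F is rgb(159, 26, 111).
20%: (159 + 19.2 = 178.2→178, 26 + 45.8 = 71.8→72, 111 + 28.8 = 139.8→140) → #B2488C
40%: (159 + 38.4 = 197.4→197, 26 + 91.6 = 117.6→118, 111 + 57.6 = 168.6→169) → #C576A9

#B2488C, #C576A9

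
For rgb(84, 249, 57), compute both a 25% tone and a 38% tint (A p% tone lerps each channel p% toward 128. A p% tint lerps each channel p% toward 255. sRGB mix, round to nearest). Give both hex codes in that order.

#5fdb4b, #95fb84

25% tone:
  R: 84 + 11 = 95 → 95
  G: 249 + 0.25×(128−249) = 249 − 30.25 = 218.75 → 219
  B: 57 + 0.25×(128−57) = 57 + 17.75 = 74.75 → 75
  → #5fdb4b
38% tint:
  R: 84 + 0.38×(255−84) = 84 + 64.98 = 148.98 → 149
  G: 249 + 2.28 = 251.28 → 251
  B: 57 + 0.38×(255−57) = 57 + 75.24 = 132.24 → 132
  → #95fb84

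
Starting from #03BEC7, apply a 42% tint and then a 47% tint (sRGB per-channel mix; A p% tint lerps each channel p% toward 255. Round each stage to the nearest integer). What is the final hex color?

#03BEC7 is rgb(3, 190, 199).
Per channel, c → c + 0.42(255 − c):
  R: 3 + 0.42×(255−3) = 3 + 105.84 = 108.84 → 109
  G: 190 + 0.42×(255−190) = 190 + 27.3 = 217.3 → 217
  B: 199 + 0.42×(255−199) = 199 + 23.52 = 222.52 → 223
After the tint: rgb(109, 217, 223) = #6DD9DF.
Per channel, c → c + 0.47(255 − c):
  R: 109 + 0.47×(255−109) = 109 + 68.62 = 177.62 → 178
  G: 217 + 0.47×(255−217) = 217 + 17.86 = 234.86 → 235
  B: 223 + 0.47×(255−223) = 223 + 15.04 = 238.04 → 238
rgb(178, 235, 238) = #B2EBEE.

#B2EBEE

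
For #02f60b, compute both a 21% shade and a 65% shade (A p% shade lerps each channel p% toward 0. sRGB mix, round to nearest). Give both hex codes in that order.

#02f60b is rgb(2, 246, 11).
21% shade:
  R: 2 + 0.21×(0−2) = 2 − 0.42 = 1.58 → 2
  G: 246 − 51.66 = 194.34 → 194
  B: 11 + 0.21×(0−11) = 11 − 2.31 = 8.69 → 9
  → #02c209
65% shade:
  R: 2 + 0.65×(0−2) = 2 − 1.3 = 0.7 → 1
  G: 246 − 159.9 = 86.1 → 86
  B: 11 + 0.65×(0−11) = 11 − 7.15 = 3.85 → 4
  → #015604

#02c209, #015604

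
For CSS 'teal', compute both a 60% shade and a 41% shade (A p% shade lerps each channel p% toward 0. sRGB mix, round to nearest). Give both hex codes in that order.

#003333, #004C4C

CSS teal is rgb(0, 128, 128).
60% shade:
  R: 0 + 0 = 0 → 0
  G: 128 + 0.6×(0−128) = 128 − 76.8 = 51.2 → 51
  B: 128 + 0.6×(0−128) = 128 − 76.8 = 51.2 → 51
  → #003333
41% shade:
  R: 0 + 0.41×(0−0) = 0 + 0 = 0 → 0
  G: 128 − 52.48 = 75.52 → 76
  B: 128 − 52.48 = 75.52 → 76
  → #004C4C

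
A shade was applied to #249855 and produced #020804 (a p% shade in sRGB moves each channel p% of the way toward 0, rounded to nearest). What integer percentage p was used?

#249855 is rgb(36, 152, 85); #020804 is rgb(2, 8, 4).
On the G channel (widest range): 8 ≈ 152 + (p/100)(0 − 152), so p ≈ 100×(8 − 152)/(0 − 152) = -14400/-152 = 94.74.
p = 95 reproduces all three channels after rounding.

95%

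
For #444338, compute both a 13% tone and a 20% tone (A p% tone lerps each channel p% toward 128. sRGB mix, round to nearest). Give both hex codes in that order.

#444338 is rgb(68, 67, 56).
13% tone:
  R: 68 + 7.8 = 75.8 → 76
  G: 67 + 0.13×(128−67) = 67 + 7.93 = 74.93 → 75
  B: 56 + 0.13×(128−56) = 56 + 9.36 = 65.36 → 65
  → #4C4B41
20% tone:
  R: 68 + 0.2×(128−68) = 68 + 12 = 80 → 80
  G: 67 + 0.2×(128−67) = 67 + 12.2 = 79.2 → 79
  B: 56 + 14.4 = 70.4 → 70
  → #504F46

#4C4B41, #504F46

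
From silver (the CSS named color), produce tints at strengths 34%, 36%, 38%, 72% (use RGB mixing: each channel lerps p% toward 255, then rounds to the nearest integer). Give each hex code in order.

#d5d5d5, #d7d7d7, #d8d8d8, #ededed

CSS silver is rgb(192, 192, 192).
34%: (192 + 21.42 = 213.42→213, 192 + 21.42 = 213.42→213, 192 + 21.42 = 213.42→213) → #d5d5d5
36%: (192 + 22.68 = 214.68→215, 192 + 22.68 = 214.68→215, 192 + 22.68 = 214.68→215) → #d7d7d7
38%: (192 + 23.94 = 215.94→216, 192 + 23.94 = 215.94→216, 192 + 23.94 = 215.94→216) → #d8d8d8
72%: (192 + 45.36 = 237.36→237, 192 + 45.36 = 237.36→237, 192 + 45.36 = 237.36→237) → #ededed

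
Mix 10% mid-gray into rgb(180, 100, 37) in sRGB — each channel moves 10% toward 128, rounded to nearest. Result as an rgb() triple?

rgb(175, 103, 46)

Lerp each channel 10% toward 128:
  R: 180 + 0.1×(128−180) = 180 − 5.2 = 174.8 → 175
  G: 100 + 0.1×(128−100) = 100 + 2.8 = 102.8 → 103
  B: 37 + 0.1×(128−37) = 37 + 9.1 = 46.1 → 46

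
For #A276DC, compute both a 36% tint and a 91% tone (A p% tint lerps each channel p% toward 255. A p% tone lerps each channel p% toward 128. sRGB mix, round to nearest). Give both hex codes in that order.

#C3A7E9, #837F88

#A276DC is rgb(162, 118, 220).
36% tint:
  R: 162 + 0.36×(255−162) = 162 + 33.48 = 195.48 → 195
  G: 118 + 0.36×(255−118) = 118 + 49.32 = 167.32 → 167
  B: 220 + 12.6 = 232.6 → 233
  → #C3A7E9
91% tone:
  R: 162 − 30.94 = 131.06 → 131
  G: 118 + 9.1 = 127.1 → 127
  B: 220 + 0.91×(128−220) = 220 − 83.72 = 136.28 → 136
  → #837F88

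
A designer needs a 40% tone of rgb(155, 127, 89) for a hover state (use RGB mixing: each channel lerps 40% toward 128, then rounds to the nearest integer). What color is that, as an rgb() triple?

A 40% tone moves each channel 40% toward 128:
  R: 155 + 0.4×(128−155) = 155 − 10.8 = 144.2 → 144
  G: 127 + 0.4×(128−127) = 127 + 0.4 = 127.4 → 127
  B: 89 + 15.6 = 104.6 → 105

rgb(144, 127, 105)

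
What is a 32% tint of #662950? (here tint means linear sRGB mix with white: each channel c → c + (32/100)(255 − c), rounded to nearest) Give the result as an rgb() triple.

#662950 is rgb(102, 41, 80).
Per channel, c → c + 0.32(255 − c):
  R: 102 + 48.96 = 150.96 → 151
  G: 41 + 68.48 = 109.48 → 109
  B: 80 + 0.32×(255−80) = 80 + 56 = 136 → 136

rgb(151, 109, 136)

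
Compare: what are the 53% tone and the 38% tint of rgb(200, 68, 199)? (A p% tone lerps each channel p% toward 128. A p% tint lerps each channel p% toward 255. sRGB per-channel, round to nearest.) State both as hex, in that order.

53% tone:
  R: 200 − 38.16 = 161.84 → 162
  G: 68 + 0.53×(128−68) = 68 + 31.8 = 99.8 → 100
  B: 199 − 37.63 = 161.37 → 161
  → #a264a1
38% tint:
  R: 200 + 0.38×(255−200) = 200 + 20.9 = 220.9 → 221
  G: 68 + 71.06 = 139.06 → 139
  B: 199 + 0.38×(255−199) = 199 + 21.28 = 220.28 → 220
  → #dd8bdc

#a264a1, #dd8bdc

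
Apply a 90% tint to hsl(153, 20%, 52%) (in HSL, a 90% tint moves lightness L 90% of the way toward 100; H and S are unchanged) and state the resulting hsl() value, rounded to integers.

hsl(153, 20%, 95%)

L moves 90% from 52 toward 100: 52 + 43.2 = 95.2 → 95.
H and S are unchanged.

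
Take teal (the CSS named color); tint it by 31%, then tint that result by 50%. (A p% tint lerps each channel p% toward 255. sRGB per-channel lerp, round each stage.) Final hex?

CSS teal is rgb(0, 128, 128).
Lerp each channel 31% toward 255:
  R: 0 + 0.31×(255−0) = 0 + 79.05 = 79.05 → 79
  G: 128 + 0.31×(255−128) = 128 + 39.37 = 167.37 → 167
  B: 128 + 39.37 = 167.37 → 167
After the tint: rgb(79, 167, 167) = #4FA7A7.
Lerp each channel 50% toward 255:
  R: 79 + 88 = 167 → 167
  G: 167 + 0.5×(255−167) = 167 + 44 = 211 → 211
  B: 167 + 44 = 211 → 211
rgb(167, 211, 211) = #A7D3D3.

#A7D3D3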